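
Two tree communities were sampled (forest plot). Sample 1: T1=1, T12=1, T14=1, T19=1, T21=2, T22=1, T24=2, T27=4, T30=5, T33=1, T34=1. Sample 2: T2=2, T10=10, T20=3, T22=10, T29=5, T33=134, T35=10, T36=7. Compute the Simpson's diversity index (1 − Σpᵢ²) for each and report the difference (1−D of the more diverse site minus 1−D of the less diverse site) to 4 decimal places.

0.4199

Sample 1: N=20, proportions 0.05, 0.05, 0.05, 0.05, 0.1, 0.05, 0.1, 0.2, 0.25, 0.05, 0.05, giving 1−D = 0.860000 (working shown to 6 dp, full precision carried).
Sample 2: N=181, proportions 0.01105, 0.055249, 0.016575, 0.055249, 0.027624, 0.740331, 0.055249, 0.038674, giving 1−D = 0.440096.
Difference = |0.860000 − 0.440096| = 0.419904, i.e. 0.4199 to 4 decimal places.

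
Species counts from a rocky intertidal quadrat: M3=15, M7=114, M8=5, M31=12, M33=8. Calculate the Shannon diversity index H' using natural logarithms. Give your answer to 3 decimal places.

Total N = 15+114+5+12+8 = 154, so the proportions are 0.0974, 0.74026, 0.03247, 0.07792, 0.05195 (working shown to 5 dp, full precision carried).
Each pᵢ ln pᵢ term: 0.0974×(-2.32890)=-0.22684, 0.74026×(-0.30075)=-0.22264, 0.03247×(-3.42751)=-0.11128, 0.07792×(-2.55205)=-0.19886, 0.05195×(-2.95751)=-0.15364.
Sum = -0.91326, so H' = 0.913.

0.913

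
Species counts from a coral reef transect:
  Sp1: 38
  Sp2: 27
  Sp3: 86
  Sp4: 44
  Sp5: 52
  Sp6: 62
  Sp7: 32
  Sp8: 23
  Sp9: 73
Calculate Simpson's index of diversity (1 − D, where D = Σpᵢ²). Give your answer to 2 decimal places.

Total N = 38+27+86+44+52+62+32+23+73 = 437, so the proportions are 0.087, 0.0618, 0.1968, 0.1007, 0.119, 0.1419, 0.0732, 0.0526, 0.167 (working shown to 4 dp, full precision carried).
D = 0.087² + 0.0618² + 0.1968² + 0.1007² + 0.119² + 0.1419² + 0.0732² + 0.0526² + 0.167² = 0.0076 + 0.0038 + 0.0387 + 0.0101 + 0.0142 + 0.0201 + 0.0054 + 0.0028 + 0.0279 = 0.1306.
So 1 − D = 0.8694, i.e. 0.87 to 2 decimal places.

0.87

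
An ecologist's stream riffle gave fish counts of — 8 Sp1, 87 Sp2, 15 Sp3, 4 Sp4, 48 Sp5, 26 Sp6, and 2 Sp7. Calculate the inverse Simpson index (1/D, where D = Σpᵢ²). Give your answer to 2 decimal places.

Total N = 8+87+15+4+48+26+2 = 190, so the proportions are 0.042105, 0.457895, 0.078947, 0.021053, 0.252632, 0.136842, 0.010526 (working shown to 6 dp, full precision carried).
D = 0.042105² + 0.457895² + 0.078947² + 0.021053² + 0.252632² + 0.136842² + 0.010526² = 0.001773 + 0.209668 + 0.006233 + 0.000443 + 0.063823 + 0.018726 + 0.000111 = 0.300776.
So 1/D = 3.3247, i.e. 3.32 to 2 decimal places.

3.32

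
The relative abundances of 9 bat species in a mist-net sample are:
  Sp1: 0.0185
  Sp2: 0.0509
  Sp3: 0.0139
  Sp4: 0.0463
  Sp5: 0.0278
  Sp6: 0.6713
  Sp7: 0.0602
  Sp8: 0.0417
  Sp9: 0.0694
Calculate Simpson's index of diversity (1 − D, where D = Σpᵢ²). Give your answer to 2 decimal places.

D = 0.0185² + 0.0509² + 0.0139² + 0.0463² + 0.0278² + 0.6713² + 0.0602² + 0.0417² + 0.0694² = 0.0003 + 0.0026 + 0.0002 + 0.0021 + 0.0008 + 0.4506 + 0.0036 + 0.0017 + 0.0048 = 0.4669 (working shown to 4 dp, full precision carried).
So 1 − D = 0.5331, i.e. 0.53 to 2 decimal places.

0.53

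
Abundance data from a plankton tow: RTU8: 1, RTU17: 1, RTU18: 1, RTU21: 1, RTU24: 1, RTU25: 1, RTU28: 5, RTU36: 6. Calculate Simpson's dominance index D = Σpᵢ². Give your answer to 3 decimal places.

0.232

Total N = 1+1+1+1+1+1+5+6 = 17, so the proportions are 0.05882, 0.05882, 0.05882, 0.05882, 0.05882, 0.05882, 0.29412, 0.35294 (working shown to 5 dp, full precision carried).
D = 0.05882² + 0.05882² + 0.05882² + 0.05882² + 0.05882² + 0.05882² + 0.29412² + 0.35294² = 0.00346 + 0.00346 + 0.00346 + 0.00346 + 0.00346 + 0.00346 + 0.08651 + 0.12457 = 0.23183.
To 3 decimal places, D = 0.232.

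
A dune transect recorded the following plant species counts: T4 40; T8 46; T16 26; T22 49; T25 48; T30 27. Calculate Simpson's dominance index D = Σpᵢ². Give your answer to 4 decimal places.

0.1764

Total N = 40+46+26+49+48+27 = 236, so the proportions are 0.169492, 0.194915, 0.110169, 0.207627, 0.20339, 0.114407 (working shown to 6 dp, full precision carried).
D = 0.169492² + 0.194915² + 0.110169² + 0.207627² + 0.20339² + 0.114407² = 0.028727 + 0.037992 + 0.012137 + 0.043109 + 0.041367 + 0.013089 = 0.176422.
To 4 decimal places, D = 0.1764.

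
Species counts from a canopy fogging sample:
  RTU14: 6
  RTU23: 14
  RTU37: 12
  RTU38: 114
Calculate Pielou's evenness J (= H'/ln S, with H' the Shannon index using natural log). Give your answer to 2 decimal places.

Total N = 6+14+12+114 = 146, so the proportions are 0.0411, 0.0959, 0.0822, 0.7808 (working shown to 4 dp, full precision carried).
H' = −Σ pᵢ ln pᵢ = −((-0.1312) + (-0.2248) + (-0.2054) + (-0.1932)) = 0.7545.
With S = 4 species, ln S = 1.3863, so J = 0.7545/1.3863 = 0.5443, i.e. 0.54 to 2 decimal places.

0.54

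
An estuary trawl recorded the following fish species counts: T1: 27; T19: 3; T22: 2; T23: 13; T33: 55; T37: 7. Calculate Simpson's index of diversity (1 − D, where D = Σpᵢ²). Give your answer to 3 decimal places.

Total N = 27+3+2+13+55+7 = 107, so the proportions are 0.25234, 0.02804, 0.01869, 0.1215, 0.51402, 0.06542 (working shown to 5 dp, full precision carried).
D = 0.25234² + 0.02804² + 0.01869² + 0.1215² + 0.51402² + 0.06542² = 0.06367 + 0.00079 + 0.00035 + 0.01476 + 0.26422 + 0.00428 = 0.34807.
So 1 − D = 0.65193, i.e. 0.652 to 3 decimal places.

0.652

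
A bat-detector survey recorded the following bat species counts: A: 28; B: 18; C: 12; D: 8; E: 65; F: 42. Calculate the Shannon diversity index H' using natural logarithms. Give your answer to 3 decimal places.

Total N = 28+18+12+8+65+42 = 173, so the proportions are 0.16185, 0.10405, 0.06936, 0.04624, 0.37572, 0.24277 (working shown to 5 dp, full precision carried).
Each pᵢ ln pᵢ term: 0.16185×(-1.82109)=-0.29474, 0.10405×(-2.26292)=-0.23545, 0.06936×(-2.66838)=-0.18509, 0.04624×(-3.07385)=-0.14214, 0.37572×(-0.97890)=-0.36780, 0.24277×(-1.41562)=-0.34368.
Sum = -1.56890, so H' = 1.569.

1.569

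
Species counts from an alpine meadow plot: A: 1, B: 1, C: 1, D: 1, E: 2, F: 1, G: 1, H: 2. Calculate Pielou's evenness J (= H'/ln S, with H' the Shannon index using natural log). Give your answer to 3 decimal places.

Total N = 1+1+1+1+2+1+1+2 = 10, so the proportions are 0.1, 0.1, 0.1, 0.1, 0.2, 0.1, 0.1, 0.2 (working shown to 5 dp, full precision carried).
H' = −Σ pᵢ ln pᵢ = −((-0.23026) + (-0.23026) + (-0.23026) + (-0.23026) + (-0.32189) + (-0.23026) + (-0.23026) + (-0.32189)) = 2.02533.
With S = 8 species, ln S = 2.07944, so J = 2.02533/2.07944 = 0.97398, i.e. 0.974 to 3 decimal places.

0.974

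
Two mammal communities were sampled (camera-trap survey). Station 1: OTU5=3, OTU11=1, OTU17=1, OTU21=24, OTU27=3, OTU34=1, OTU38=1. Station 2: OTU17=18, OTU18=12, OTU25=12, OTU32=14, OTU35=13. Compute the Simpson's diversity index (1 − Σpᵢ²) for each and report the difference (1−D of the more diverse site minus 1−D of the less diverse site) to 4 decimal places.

0.3121

Station 1: N=34, proportions 0.088235, 0.029412, 0.029412, 0.705882, 0.088235, 0.029412, 0.029412, giving 1−D = 0.482699 (working shown to 6 dp, full precision carried).
Station 2: N=69, proportions 0.26087, 0.173913, 0.173913, 0.202899, 0.188406, giving 1−D = 0.794791.
Difference = |0.482699 − 0.794791| = 0.312092, i.e. 0.3121 to 4 decimal places.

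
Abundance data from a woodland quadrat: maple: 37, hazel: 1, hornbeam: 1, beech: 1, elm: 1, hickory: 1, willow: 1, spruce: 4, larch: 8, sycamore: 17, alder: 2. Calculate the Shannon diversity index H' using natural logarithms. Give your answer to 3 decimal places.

1.529

Total N = 37+1+1+1+1+1+1+4+8+17+2 = 74, so the proportions are 0.5, 0.01351, 0.01351, 0.01351, 0.01351, 0.01351, 0.01351, 0.05405, 0.10811, 0.22973, 0.02703 (working shown to 5 dp, full precision carried).
Each pᵢ ln pᵢ term: 0.5×(-0.69315)=-0.34657, 0.01351×(-4.30407)=-0.05816, 0.01351×(-4.30407)=-0.05816, 0.01351×(-4.30407)=-0.05816, 0.01351×(-4.30407)=-0.05816, 0.01351×(-4.30407)=-0.05816, 0.01351×(-4.30407)=-0.05816, 0.05405×(-2.91777)=-0.15772, 0.10811×(-2.22462)=-0.24050, 0.22973×(-1.47085)=-0.33790, 0.02703×(-3.61092)=-0.09759.
Sum = -1.52926, so H' = 1.529.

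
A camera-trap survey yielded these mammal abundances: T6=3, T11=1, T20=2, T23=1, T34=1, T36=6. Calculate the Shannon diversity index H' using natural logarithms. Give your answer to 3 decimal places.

Total N = 3+1+2+1+1+6 = 14, so the proportions are 0.21429, 0.07143, 0.14286, 0.07143, 0.07143, 0.42857 (working shown to 5 dp, full precision carried).
Each pᵢ ln pᵢ term: 0.21429×(-1.54045)=-0.33010, 0.07143×(-2.63906)=-0.18850, 0.14286×(-1.94591)=-0.27799, 0.07143×(-2.63906)=-0.18850, 0.07143×(-2.63906)=-0.18850, 0.42857×(-0.84730)=-0.36313.
Sum = -1.53672, so H' = 1.537.

1.537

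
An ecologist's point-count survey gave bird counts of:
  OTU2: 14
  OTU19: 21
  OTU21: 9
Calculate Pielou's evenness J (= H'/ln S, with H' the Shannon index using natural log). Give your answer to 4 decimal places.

0.9485

Total N = 14+21+9 = 44, so the proportions are 0.318182, 0.477273, 0.204545 (working shown to 6 dp, full precision carried).
H' = −Σ pᵢ ln pᵢ = −((-0.364360) + (-0.353023) + (-0.324606)) = 1.041990.
With S = 3 species, ln S = 1.098612, so J = 1.041990/1.098612 = 0.948460, i.e. 0.9485 to 4 decimal places.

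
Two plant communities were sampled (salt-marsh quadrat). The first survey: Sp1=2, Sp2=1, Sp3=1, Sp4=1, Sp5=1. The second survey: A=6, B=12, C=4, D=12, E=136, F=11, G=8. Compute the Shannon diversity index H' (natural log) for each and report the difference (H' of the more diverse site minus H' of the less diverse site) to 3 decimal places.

0.483

The first survey: N=6, proportions 0.33333, 0.16667, 0.16667, 0.16667, 0.16667, giving H' = 1.56071 (working shown to 5 dp, full precision carried).
The second survey: N=189, proportions 0.03175, 0.06349, 0.02116, 0.06349, 0.71958, 0.0582, 0.04233, giving H' = 1.07737.
Difference = |1.56071 − 1.07737| = 0.48334, i.e. 0.483 to 3 decimal places.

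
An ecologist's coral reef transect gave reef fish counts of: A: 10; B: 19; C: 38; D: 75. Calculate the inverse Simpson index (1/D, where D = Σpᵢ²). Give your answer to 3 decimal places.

Total N = 10+19+38+75 = 142, so the proportions are 0.070423, 0.133803, 0.267606, 0.528169 (working shown to 6 dp, full precision carried).
D = 0.070423² + 0.133803² + 0.267606² + 0.528169² = 0.004959 + 0.017903 + 0.071613 + 0.278963 = 0.373438.
So 1/D = 2.67782, i.e. 2.678 to 3 decimal places.

2.678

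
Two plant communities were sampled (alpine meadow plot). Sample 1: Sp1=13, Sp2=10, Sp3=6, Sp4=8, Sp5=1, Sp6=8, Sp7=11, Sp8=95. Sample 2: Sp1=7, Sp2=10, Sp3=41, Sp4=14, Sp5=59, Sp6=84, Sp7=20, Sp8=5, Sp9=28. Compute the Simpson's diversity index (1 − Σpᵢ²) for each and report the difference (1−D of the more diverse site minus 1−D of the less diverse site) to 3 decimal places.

0.223

Sample 1: N=152, proportions 0.08553, 0.06579, 0.03947, 0.05263, 0.00658, 0.05263, 0.07237, 0.625, giving 1−D = 0.58535 (working shown to 5 dp, full precision carried).
Sample 2: N=268, proportions 0.02612, 0.03731, 0.15299, 0.05224, 0.22015, 0.31343, 0.07463, 0.01866, 0.10448, giving 1−D = 0.80825.
Difference = |0.58535 − 0.80825| = 0.22290, i.e. 0.223 to 3 decimal places.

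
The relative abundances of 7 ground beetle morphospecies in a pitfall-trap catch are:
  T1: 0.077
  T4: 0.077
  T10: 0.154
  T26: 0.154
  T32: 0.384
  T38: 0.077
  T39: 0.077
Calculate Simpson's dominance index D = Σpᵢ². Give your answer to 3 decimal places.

0.219

D = 0.077² + 0.077² + 0.154² + 0.154² + 0.384² + 0.077² + 0.077² = 0.00593 + 0.00593 + 0.02372 + 0.02372 + 0.14746 + 0.00593 + 0.00593 = 0.21860 (working shown to 5 dp, full precision carried).
To 3 decimal places, D = 0.219.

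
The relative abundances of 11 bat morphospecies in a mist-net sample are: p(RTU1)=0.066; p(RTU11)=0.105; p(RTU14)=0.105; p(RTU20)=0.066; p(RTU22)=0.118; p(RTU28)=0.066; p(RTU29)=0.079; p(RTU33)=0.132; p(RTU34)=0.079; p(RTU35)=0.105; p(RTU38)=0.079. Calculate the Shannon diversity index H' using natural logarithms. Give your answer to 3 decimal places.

2.369

Each pᵢ ln pᵢ term (working shown to 5 dp, full precision carried): 0.066×(-2.71810)=-0.17939, 0.105×(-2.25379)=-0.23665, 0.105×(-2.25379)=-0.23665, 0.066×(-2.71810)=-0.17939, 0.118×(-2.13707)=-0.25217, 0.066×(-2.71810)=-0.17939, 0.079×(-2.53831)=-0.20053, 0.132×(-2.02495)=-0.26729, 0.079×(-2.53831)=-0.20053, 0.105×(-2.25379)=-0.23665, 0.079×(-2.53831)=-0.20053.
Sum = -2.36918, so H' = 2.369.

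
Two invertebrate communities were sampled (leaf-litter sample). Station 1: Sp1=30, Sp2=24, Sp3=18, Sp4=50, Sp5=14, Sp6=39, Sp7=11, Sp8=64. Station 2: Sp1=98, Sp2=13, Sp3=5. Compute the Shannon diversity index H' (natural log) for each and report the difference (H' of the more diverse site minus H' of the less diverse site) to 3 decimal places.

1.405

Station 1: N=250, proportions 0.12, 0.096, 0.072, 0.2, 0.056, 0.156, 0.044, 0.256, giving H' = 1.92823 (working shown to 5 dp, full precision carried).
Station 2: N=116, proportions 0.84483, 0.11207, 0.0431, giving H' = 0.52326.
Difference = |1.92823 − 0.52326| = 1.40497, i.e. 1.405 to 3 decimal places.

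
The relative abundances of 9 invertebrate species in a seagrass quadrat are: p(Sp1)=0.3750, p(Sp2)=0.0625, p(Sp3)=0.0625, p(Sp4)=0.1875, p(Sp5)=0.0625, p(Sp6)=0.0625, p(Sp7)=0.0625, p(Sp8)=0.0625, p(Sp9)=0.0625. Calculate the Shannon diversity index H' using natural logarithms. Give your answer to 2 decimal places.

1.89

Each pᵢ ln pᵢ term (working shown to 4 dp, full precision carried): 0.375×(-0.9808)=-0.3678, 0.0625×(-2.7726)=-0.1733, 0.0625×(-2.7726)=-0.1733, 0.1875×(-1.6740)=-0.3139, 0.0625×(-2.7726)=-0.1733, 0.0625×(-2.7726)=-0.1733, 0.0625×(-2.7726)=-0.1733, 0.0625×(-2.7726)=-0.1733, 0.0625×(-2.7726)=-0.1733.
Sum = -1.8947, so H' = 1.89.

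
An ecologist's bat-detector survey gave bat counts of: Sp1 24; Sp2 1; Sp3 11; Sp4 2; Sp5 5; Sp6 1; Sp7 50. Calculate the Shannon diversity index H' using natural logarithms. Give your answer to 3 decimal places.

1.270

Total N = 24+1+11+2+5+1+50 = 94, so the proportions are 0.25532, 0.01064, 0.11702, 0.02128, 0.05319, 0.01064, 0.53191 (working shown to 5 dp, full precision carried).
Each pᵢ ln pᵢ term: 0.25532×(-1.36524)=-0.34857, 0.01064×(-4.54329)=-0.04833, 0.11702×(-2.14540)=-0.25106, 0.02128×(-3.85015)=-0.08192, 0.05319×(-2.93386)=-0.15606, 0.01064×(-4.54329)=-0.04833, 0.53191×(-0.63127)=-0.33578.
Sum = -1.27005, so H' = 1.270.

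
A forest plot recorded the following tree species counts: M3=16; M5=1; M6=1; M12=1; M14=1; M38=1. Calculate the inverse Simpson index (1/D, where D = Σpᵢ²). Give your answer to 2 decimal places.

Total N = 16+1+1+1+1+1 = 21, so the proportions are 0.7619, 0.04762, 0.04762, 0.04762, 0.04762, 0.04762 (working shown to 5 dp, full precision carried).
D = 0.7619² + 0.04762² + 0.04762² + 0.04762² + 0.04762² + 0.04762² = 0.58050 + 0.00227 + 0.00227 + 0.00227 + 0.00227 + 0.00227 = 0.59184.
So 1/D = 1.6897, i.e. 1.69 to 2 decimal places.

1.69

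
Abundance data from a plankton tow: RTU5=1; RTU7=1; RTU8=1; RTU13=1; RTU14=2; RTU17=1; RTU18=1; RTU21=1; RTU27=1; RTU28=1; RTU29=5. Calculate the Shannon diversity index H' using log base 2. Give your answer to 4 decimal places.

Total N = 1+1+1+1+2+1+1+1+1+1+5 = 16, so the proportions are 0.0625, 0.0625, 0.0625, 0.0625, 0.125, 0.0625, 0.0625, 0.0625, 0.0625, 0.0625, 0.3125 (working shown to 6 dp, full precision carried).
Each pᵢ log₂ pᵢ term: 0.0625×(-4.000000)=-0.250000, 0.0625×(-4.000000)=-0.250000, 0.0625×(-4.000000)=-0.250000, 0.0625×(-4.000000)=-0.250000, 0.125×(-3.000000)=-0.375000, 0.0625×(-4.000000)=-0.250000, 0.0625×(-4.000000)=-0.250000, 0.0625×(-4.000000)=-0.250000, 0.0625×(-4.000000)=-0.250000, 0.0625×(-4.000000)=-0.250000, 0.3125×(-1.678072)=-0.524397.
Sum = -3.149397, so H' = 3.1494.

3.1494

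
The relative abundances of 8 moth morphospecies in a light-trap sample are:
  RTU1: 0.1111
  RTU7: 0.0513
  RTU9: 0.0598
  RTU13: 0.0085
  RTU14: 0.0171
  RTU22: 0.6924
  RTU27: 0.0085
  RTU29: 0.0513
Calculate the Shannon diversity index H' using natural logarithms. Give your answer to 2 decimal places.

Each pᵢ ln pᵢ term (working shown to 4 dp, full precision carried): 0.1111×(-2.1973)=-0.2441, 0.0513×(-2.9701)=-0.1524, 0.0598×(-2.8167)=-0.1684, 0.0085×(-4.7677)=-0.0405, 0.0171×(-4.0687)=-0.0696, 0.6924×(-0.3676)=-0.2545, 0.0085×(-4.7677)=-0.0405, 0.0513×(-2.9701)=-0.1524.
Sum = -1.1224, so H' = 1.12.

1.12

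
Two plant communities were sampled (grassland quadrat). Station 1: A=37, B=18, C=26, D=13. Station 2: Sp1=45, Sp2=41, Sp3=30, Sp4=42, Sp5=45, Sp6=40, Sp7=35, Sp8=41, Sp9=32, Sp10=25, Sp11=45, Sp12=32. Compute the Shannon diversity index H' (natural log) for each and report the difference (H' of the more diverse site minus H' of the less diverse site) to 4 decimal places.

Station 1: N=94, proportions 0.393617, 0.191489, 0.276596, 0.138298, giving H' = 1.312598 (working shown to 6 dp, full precision carried).
Station 2: N=453, proportions 0.099338, 0.090508, 0.066225, 0.092715, 0.099338, 0.0883, 0.077263, 0.090508, 0.07064, 0.055188, 0.099338, 0.07064, giving H' = 2.469751.
Difference = |1.312598 − 2.469751| = 1.157153, i.e. 1.1572 to 4 decimal places.

1.1572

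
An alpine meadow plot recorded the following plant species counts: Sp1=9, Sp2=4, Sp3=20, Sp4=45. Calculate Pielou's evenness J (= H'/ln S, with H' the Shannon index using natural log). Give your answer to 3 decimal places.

Total N = 9+4+20+45 = 78, so the proportions are 0.11538, 0.05128, 0.25641, 0.57692 (working shown to 5 dp, full precision carried).
H' = −Σ pᵢ ln pᵢ = −((-0.24917) + (-0.15233) + (-0.34897) + (-0.31733)) = 1.06780.
With S = 4 species, ln S = 1.38629, so J = 1.06780/1.38629 = 0.77026, i.e. 0.770 to 3 decimal places.

0.770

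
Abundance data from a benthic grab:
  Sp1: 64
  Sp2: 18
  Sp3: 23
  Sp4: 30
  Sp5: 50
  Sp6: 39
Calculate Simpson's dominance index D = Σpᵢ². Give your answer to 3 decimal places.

0.197

Total N = 64+18+23+30+50+39 = 224, so the proportions are 0.28571, 0.08036, 0.10268, 0.13393, 0.22321, 0.17411 (working shown to 5 dp, full precision carried).
D = 0.28571² + 0.08036² + 0.10268² + 0.13393² + 0.22321² + 0.17411² = 0.08163 + 0.00646 + 0.01054 + 0.01794 + 0.04982 + 0.03031 = 0.19671.
To 3 decimal places, D = 0.197.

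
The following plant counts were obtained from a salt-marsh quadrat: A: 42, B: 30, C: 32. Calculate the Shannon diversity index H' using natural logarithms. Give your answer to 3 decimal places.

Total N = 42+30+32 = 104, so the proportions are 0.40385, 0.28846, 0.30769 (working shown to 5 dp, full precision carried).
Each pᵢ ln pᵢ term: 0.40385×(-0.90672)=-0.36618, 0.28846×(-1.24319)=-0.35861, 0.30769×(-1.17865)=-0.36266.
Sum = -1.08745, so H' = 1.087.

1.087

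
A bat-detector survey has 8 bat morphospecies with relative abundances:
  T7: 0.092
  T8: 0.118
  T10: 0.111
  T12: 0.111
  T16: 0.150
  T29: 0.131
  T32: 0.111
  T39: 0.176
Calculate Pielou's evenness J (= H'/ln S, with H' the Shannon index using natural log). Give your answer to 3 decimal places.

0.991

H' = −Σ pᵢ ln pᵢ = −((-0.21951) + (-0.25217) + (-0.24400) + (-0.24400) + (-0.28457) + (-0.26627) + (-0.24400) + (-0.30576)) = 2.06029 (working shown to 5 dp, full precision carried).
With S = 8 species, ln S = 2.07944, so J = 2.06029/2.07944 = 0.99079, i.e. 0.991 to 3 decimal places.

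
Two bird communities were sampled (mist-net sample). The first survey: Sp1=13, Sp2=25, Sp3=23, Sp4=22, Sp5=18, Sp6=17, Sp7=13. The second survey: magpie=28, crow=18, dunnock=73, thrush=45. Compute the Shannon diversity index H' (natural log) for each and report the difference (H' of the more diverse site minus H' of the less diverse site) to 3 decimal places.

The first survey: N=131, proportions 0.09924, 0.19084, 0.17557, 0.16794, 0.1374, 0.12977, 0.09924, giving H' = 1.91740 (working shown to 5 dp, full precision carried).
The second survey: N=164, proportions 0.17073, 0.10976, 0.44512, 0.27439, giving H' = 1.25943.
Difference = |1.91740 − 1.25943| = 0.65797, i.e. 0.658 to 3 decimal places.

0.658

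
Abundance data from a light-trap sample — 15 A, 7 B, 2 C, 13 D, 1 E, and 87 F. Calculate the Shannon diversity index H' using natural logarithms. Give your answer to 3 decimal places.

Total N = 15+7+2+13+1+87 = 125, so the proportions are 0.12, 0.056, 0.016, 0.104, 0.008, 0.696 (working shown to 5 dp, full precision carried).
Each pᵢ ln pᵢ term: 0.12×(-2.12026)=-0.25443, 0.056×(-2.88240)=-0.16141, 0.016×(-4.13517)=-0.06616, 0.104×(-2.26336)=-0.23539, 0.008×(-4.82831)=-0.03863, 0.696×(-0.36241)=-0.25223.
Sum = -1.00826, so H' = 1.008.

1.008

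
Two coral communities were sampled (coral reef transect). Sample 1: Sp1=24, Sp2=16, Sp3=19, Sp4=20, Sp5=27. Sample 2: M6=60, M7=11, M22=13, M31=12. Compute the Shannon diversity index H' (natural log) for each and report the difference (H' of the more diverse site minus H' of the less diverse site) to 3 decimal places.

Sample 1: N=106, proportions 0.22642, 0.15094, 0.17925, 0.18868, 0.25472, giving H' = 1.59286 (working shown to 5 dp, full precision carried).
Sample 2: N=96, proportions 0.625, 0.11458, 0.13542, 0.125, giving H' = 1.07267.
Difference = |1.59286 − 1.07267| = 0.52019, i.e. 0.520 to 3 decimal places.

0.520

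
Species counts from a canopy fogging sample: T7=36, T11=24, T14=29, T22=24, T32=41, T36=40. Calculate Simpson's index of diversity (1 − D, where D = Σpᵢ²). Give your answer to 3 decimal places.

Total N = 36+24+29+24+41+40 = 194, so the proportions are 0.18557, 0.12371, 0.14948, 0.12371, 0.21134, 0.20619 (working shown to 5 dp, full precision carried).
D = 0.18557² + 0.12371² + 0.14948² + 0.12371² + 0.21134² + 0.20619² = 0.03444 + 0.01530 + 0.02235 + 0.01530 + 0.04466 + 0.04251 = 0.17457.
So 1 − D = 0.82543, i.e. 0.825 to 3 decimal places.

0.825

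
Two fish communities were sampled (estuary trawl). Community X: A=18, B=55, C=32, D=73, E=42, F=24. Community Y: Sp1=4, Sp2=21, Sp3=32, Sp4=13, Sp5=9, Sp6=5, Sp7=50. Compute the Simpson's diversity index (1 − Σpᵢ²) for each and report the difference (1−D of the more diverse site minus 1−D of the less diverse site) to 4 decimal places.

0.0348

Community X: N=244, proportions 0.07377, 0.22541, 0.131148, 0.29918, 0.172131, 0.098361, giving 1−D = 0.797736 (working shown to 6 dp, full precision carried).
Community Y: N=134, proportions 0.029851, 0.156716, 0.238806, 0.097015, 0.067164, 0.037313, 0.373134, giving 1−D = 0.762976.
Difference = |0.797736 − 0.762976| = 0.034760, i.e. 0.0348 to 4 decimal places.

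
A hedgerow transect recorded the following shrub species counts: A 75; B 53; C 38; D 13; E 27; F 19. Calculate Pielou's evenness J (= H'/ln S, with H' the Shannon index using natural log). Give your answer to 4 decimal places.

Total N = 75+53+38+13+27+19 = 225, so the proportions are 0.333333, 0.235556, 0.168889, 0.057778, 0.12, 0.084444 (working shown to 6 dp, full precision carried).
H' = −Σ pᵢ ln pᵢ = −((-0.366204) + (-0.340568) + (-0.300371) + (-0.164733) + (-0.254432) + (-0.208718)) = 1.635026.
With S = 6 species, ln S = 1.791759, so J = 1.635026/1.791759 = 0.912526, i.e. 0.9125 to 4 decimal places.

0.9125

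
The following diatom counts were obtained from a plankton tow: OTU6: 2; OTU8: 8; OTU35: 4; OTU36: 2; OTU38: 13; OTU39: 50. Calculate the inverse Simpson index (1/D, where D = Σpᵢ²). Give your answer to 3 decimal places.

2.264

Total N = 2+8+4+2+13+50 = 79, so the proportions are 0.025316, 0.101266, 0.050633, 0.025316, 0.164557, 0.632911 (working shown to 6 dp, full precision carried).
D = 0.025316² + 0.101266² + 0.050633² + 0.025316² + 0.164557² + 0.632911² = 0.000641 + 0.010255 + 0.002564 + 0.000641 + 0.027079 + 0.400577 = 0.441756.
So 1/D = 2.26369, i.e. 2.264 to 3 decimal places.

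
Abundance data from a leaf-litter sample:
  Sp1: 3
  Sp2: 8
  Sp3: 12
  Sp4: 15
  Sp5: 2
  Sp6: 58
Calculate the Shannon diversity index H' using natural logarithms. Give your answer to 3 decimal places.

Total N = 3+8+12+15+2+58 = 98, so the proportions are 0.03061, 0.08163, 0.12245, 0.15306, 0.02041, 0.59184 (working shown to 5 dp, full precision carried).
Each pᵢ ln pᵢ term: 0.03061×(-3.48636)=-0.10673, 0.08163×(-2.50553)=-0.20453, 0.12245×(-2.10006)=-0.25715, 0.15306×(-1.87692)=-0.28728, 0.02041×(-3.89182)=-0.07942, 0.59184×(-0.52452)=-0.31043.
Sum = -1.24555, so H' = 1.246.

1.246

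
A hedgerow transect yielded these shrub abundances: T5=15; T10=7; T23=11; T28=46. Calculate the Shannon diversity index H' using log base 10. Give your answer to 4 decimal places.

Total N = 15+7+11+46 = 79, so the proportions are 0.189873, 0.088608, 0.139241, 0.582278 (working shown to 6 dp, full precision carried).
Each pᵢ log₁₀ pᵢ term: 0.189873×(-0.721536)=-0.137000, 0.088608×(-1.052529)=-0.093262, 0.139241×(-0.856234)=-0.119223, 0.582278×(-0.234869)=-0.136759.
Sum = -0.486244, so H' = 0.4862.

0.4862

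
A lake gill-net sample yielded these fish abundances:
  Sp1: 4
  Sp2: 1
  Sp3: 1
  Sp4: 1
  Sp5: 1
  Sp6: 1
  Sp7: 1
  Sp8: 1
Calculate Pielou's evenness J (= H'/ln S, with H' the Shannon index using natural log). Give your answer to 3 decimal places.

0.911

Total N = 4+1+1+1+1+1+1+1 = 11, so the proportions are 0.36364, 0.09091, 0.09091, 0.09091, 0.09091, 0.09091, 0.09091, 0.09091 (working shown to 5 dp, full precision carried).
H' = −Σ pᵢ ln pᵢ = −((-0.36785) + (-0.21799) + (-0.21799) + (-0.21799) + (-0.21799) + (-0.21799) + (-0.21799) + (-0.21799)) = 1.89379.
With S = 8 species, ln S = 2.07944, so J = 1.89379/2.07944 = 0.91072, i.e. 0.911 to 3 decimal places.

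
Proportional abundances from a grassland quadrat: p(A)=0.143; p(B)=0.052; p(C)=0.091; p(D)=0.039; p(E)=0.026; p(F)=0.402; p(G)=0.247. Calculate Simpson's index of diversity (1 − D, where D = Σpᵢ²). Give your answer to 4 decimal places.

D = 0.143² + 0.052² + 0.091² + 0.039² + 0.026² + 0.402² + 0.247² = 0.020449 + 0.002704 + 0.008281 + 0.001521 + 0.000676 + 0.161604 + 0.061009 = 0.256244 (working shown to 6 dp, full precision carried).
So 1 − D = 0.743756, i.e. 0.7438 to 4 decimal places.

0.7438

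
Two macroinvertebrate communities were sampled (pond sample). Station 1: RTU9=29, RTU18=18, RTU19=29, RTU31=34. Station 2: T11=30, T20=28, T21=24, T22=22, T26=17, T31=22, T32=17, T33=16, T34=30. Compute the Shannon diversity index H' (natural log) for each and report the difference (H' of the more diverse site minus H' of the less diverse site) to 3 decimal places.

0.809

Station 1: N=110, proportions 0.26364, 0.16364, 0.26364, 0.30909, giving H' = 1.36206 (working shown to 5 dp, full precision carried).
Station 2: N=206, proportions 0.14563, 0.13592, 0.1165, 0.1068, 0.08252, 0.1068, 0.08252, 0.07767, 0.14563, giving H' = 2.17087.
Difference = |1.36206 − 2.17087| = 0.80881, i.e. 0.809 to 3 decimal places.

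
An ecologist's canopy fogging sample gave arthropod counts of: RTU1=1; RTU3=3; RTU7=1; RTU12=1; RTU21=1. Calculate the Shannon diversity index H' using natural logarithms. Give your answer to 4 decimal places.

1.4751

Total N = 1+3+1+1+1 = 7, so the proportions are 0.142857, 0.428571, 0.142857, 0.142857, 0.142857 (working shown to 6 dp, full precision carried).
Each pᵢ ln pᵢ term: 0.142857×(-1.945910)=-0.277987, 0.428571×(-0.847298)=-0.363128, 0.142857×(-1.945910)=-0.277987, 0.142857×(-1.945910)=-0.277987, 0.142857×(-1.945910)=-0.277987.
Sum = -1.475076, so H' = 1.4751.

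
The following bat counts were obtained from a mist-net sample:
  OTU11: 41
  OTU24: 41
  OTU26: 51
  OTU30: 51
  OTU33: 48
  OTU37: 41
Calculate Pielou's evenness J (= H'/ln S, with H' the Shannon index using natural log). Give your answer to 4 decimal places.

Total N = 41+41+51+51+48+41 = 273, so the proportions are 0.150183, 0.150183, 0.186813, 0.186813, 0.175824, 0.150183 (working shown to 6 dp, full precision carried).
H' = −Σ pᵢ ln pᵢ = −((-0.284732) + (-0.284732) + (-0.313406) + (-0.313406) + (-0.305630) + (-0.284732)) = 1.786639.
With S = 6 species, ln S = 1.791759, so J = 1.786639/1.791759 = 0.997142, i.e. 0.9971 to 4 decimal places.

0.9971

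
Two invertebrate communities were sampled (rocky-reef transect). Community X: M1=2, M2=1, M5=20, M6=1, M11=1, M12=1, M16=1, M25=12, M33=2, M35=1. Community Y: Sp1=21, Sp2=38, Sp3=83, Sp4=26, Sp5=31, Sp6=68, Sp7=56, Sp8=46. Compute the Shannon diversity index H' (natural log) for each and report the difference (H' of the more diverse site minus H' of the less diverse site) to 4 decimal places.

Community X: N=42, proportions 0.047619, 0.02381, 0.47619, 0.02381, 0.02381, 0.02381, 0.02381, 0.285714, 0.047619, 0.02381, giving H' = 1.535143 (working shown to 6 dp, full precision carried).
Community Y: N=369, proportions 0.056911, 0.102981, 0.224932, 0.070461, 0.084011, 0.184282, 0.151762, 0.124661, giving H' = 1.985174.
Difference = |1.535143 − 1.985174| = 0.450031, i.e. 0.4500 to 4 decimal places.

0.4500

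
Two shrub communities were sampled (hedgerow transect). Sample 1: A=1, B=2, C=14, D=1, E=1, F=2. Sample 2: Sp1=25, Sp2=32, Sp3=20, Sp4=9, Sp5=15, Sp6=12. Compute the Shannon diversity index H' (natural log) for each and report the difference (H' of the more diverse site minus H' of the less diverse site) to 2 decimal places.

Sample 1: N=21, proportions 0.0476, 0.0952, 0.6667, 0.0476, 0.0476, 0.0952, giving H' = 1.1531 (working shown to 4 dp, full precision carried).
Sample 2: N=113, proportions 0.2212, 0.2832, 0.177, 0.0796, 0.1327, 0.1062, giving H' = 1.7052.
Difference = |1.1531 − 1.7052| = 0.5521, i.e. 0.55 to 2 decimal places.

0.55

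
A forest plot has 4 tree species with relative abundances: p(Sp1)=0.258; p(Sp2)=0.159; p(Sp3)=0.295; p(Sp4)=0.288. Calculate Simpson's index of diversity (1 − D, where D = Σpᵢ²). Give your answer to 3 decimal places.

D = 0.258² + 0.159² + 0.295² + 0.288² = 0.06656 + 0.02528 + 0.08702 + 0.08294 = 0.26181 (working shown to 5 dp, full precision carried).
So 1 − D = 0.73819, i.e. 0.738 to 3 decimal places.

0.738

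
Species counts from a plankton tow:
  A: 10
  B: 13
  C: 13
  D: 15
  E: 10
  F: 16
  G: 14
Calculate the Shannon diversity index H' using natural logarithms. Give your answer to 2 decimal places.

Total N = 10+13+13+15+10+16+14 = 91, so the proportions are 0.1099, 0.1429, 0.1429, 0.1648, 0.1099, 0.1758, 0.1538 (working shown to 4 dp, full precision carried).
Each pᵢ ln pᵢ term: 0.1099×(-2.2083)=-0.2427, 0.1429×(-1.9459)=-0.2780, 0.1429×(-1.9459)=-0.2780, 0.1648×(-1.8028)=-0.2972, 0.1099×(-2.2083)=-0.2427, 0.1758×(-1.7383)=-0.3056, 0.1538×(-1.8718)=-0.2880.
Sum = -1.9321, so H' = 1.93.

1.93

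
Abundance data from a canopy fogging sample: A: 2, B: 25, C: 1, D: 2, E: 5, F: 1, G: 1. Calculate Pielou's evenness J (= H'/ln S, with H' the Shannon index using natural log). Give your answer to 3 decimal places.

Total N = 2+25+1+2+5+1+1 = 37, so the proportions are 0.05405, 0.67568, 0.02703, 0.05405, 0.13514, 0.02703, 0.02703 (working shown to 5 dp, full precision carried).
H' = −Σ pᵢ ln pᵢ = −((-0.15772) + (-0.26489) + (-0.09759) + (-0.15772) + (-0.27047) + (-0.09759) + (-0.09759)) = 1.14358.
With S = 7 species, ln S = 1.94591, so J = 1.14358/1.94591 = 0.58768, i.e. 0.588 to 3 decimal places.

0.588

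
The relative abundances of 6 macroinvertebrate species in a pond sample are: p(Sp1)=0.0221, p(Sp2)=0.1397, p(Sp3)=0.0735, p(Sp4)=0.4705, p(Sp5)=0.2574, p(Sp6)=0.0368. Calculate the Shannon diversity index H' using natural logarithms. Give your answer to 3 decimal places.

1.377

Each pᵢ ln pᵢ term (working shown to 5 dp, full precision carried): 0.0221×(-3.81218)=-0.08425, 0.1397×(-1.96826)=-0.27497, 0.0735×(-2.61047)=-0.19187, 0.4705×(-0.75396)=-0.35474, 0.2574×(-1.35712)=-0.34932, 0.0368×(-3.30226)=-0.12152.
Sum = -1.37667, so H' = 1.377.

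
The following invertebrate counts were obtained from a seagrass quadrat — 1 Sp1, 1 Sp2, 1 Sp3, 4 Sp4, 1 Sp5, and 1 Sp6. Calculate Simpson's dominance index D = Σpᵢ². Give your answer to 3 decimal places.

Total N = 1+1+1+4+1+1 = 9, so the proportions are 0.11111, 0.11111, 0.11111, 0.44444, 0.11111, 0.11111 (working shown to 5 dp, full precision carried).
D = 0.11111² + 0.11111² + 0.11111² + 0.44444² + 0.11111² + 0.11111² = 0.01235 + 0.01235 + 0.01235 + 0.19753 + 0.01235 + 0.01235 = 0.25926.
To 3 decimal places, D = 0.259.

0.259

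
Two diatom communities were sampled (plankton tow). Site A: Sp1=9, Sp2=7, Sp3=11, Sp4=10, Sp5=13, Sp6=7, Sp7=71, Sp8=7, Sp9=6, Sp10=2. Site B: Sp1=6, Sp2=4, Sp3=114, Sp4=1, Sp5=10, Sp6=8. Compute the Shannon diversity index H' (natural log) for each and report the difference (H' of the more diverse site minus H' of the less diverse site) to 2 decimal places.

Site A: N=143, proportions 0.0629, 0.049, 0.0769, 0.0699, 0.0909, 0.049, 0.4965, 0.049, 0.042, 0.014, giving H' = 1.7588 (working shown to 4 dp, full precision carried).
Site B: N=143, proportions 0.042, 0.028, 0.7972, 0.007, 0.0699, 0.0559, giving H' = 0.7958.
Difference = |1.7588 − 0.7958| = 0.9630, i.e. 0.96 to 2 decimal places.

0.96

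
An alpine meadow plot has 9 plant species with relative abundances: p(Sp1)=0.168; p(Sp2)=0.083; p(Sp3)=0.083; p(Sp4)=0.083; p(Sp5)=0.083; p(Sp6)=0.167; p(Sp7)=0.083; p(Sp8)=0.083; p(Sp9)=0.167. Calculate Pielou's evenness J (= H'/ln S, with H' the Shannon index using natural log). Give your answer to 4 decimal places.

H' = −Σ pᵢ ln pᵢ = −((-0.299677) + (-0.206580) + (-0.206580) + (-0.206580) + (-0.206580) + (-0.298890) + (-0.206580) + (-0.206580) + (-0.298890)) = 2.136937 (working shown to 6 dp, full precision carried).
With S = 9 species, ln S = 2.197225, so J = 2.136937/2.197225 = 0.972562, i.e. 0.9726 to 4 decimal places.

0.9726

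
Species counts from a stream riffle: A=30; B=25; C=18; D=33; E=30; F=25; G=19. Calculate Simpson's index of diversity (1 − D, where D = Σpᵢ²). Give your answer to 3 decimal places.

0.851

Total N = 30+25+18+33+30+25+19 = 180, so the proportions are 0.16667, 0.13889, 0.1, 0.18333, 0.16667, 0.13889, 0.10556 (working shown to 5 dp, full precision carried).
D = 0.16667² + 0.13889² + 0.1² + 0.18333² + 0.16667² + 0.13889² + 0.10556² = 0.02778 + 0.01929 + 0.01000 + 0.03361 + 0.02778 + 0.01929 + 0.01114 = 0.14889.
So 1 − D = 0.85111, i.e. 0.851 to 3 decimal places.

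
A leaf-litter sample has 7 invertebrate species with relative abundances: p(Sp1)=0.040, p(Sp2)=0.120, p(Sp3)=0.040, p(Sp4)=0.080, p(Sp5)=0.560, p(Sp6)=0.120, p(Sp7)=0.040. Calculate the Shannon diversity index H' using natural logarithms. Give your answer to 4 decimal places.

Each pᵢ ln pᵢ term (working shown to 6 dp, full precision carried): 0.04×(-3.218876)=-0.128755, 0.12×(-2.120264)=-0.254432, 0.04×(-3.218876)=-0.128755, 0.08×(-2.525729)=-0.202058, 0.56×(-0.579818)=-0.324698, 0.12×(-2.120264)=-0.254432, 0.04×(-3.218876)=-0.128755.
Sum = -1.421885, so H' = 1.4219.

1.4219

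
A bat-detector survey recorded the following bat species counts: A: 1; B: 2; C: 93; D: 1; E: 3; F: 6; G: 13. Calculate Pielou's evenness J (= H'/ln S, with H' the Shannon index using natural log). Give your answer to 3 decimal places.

0.425

Total N = 1+2+93+1+3+6+13 = 119, so the proportions are 0.0084, 0.01681, 0.78151, 0.0084, 0.02521, 0.05042, 0.10924 (working shown to 5 dp, full precision carried).
H' = −Σ pᵢ ln pᵢ = −((-0.04016) + (-0.06867) + (-0.19266) + (-0.04016) + (-0.09279) + (-0.15062) + (-0.24188)) = 0.82695.
With S = 7 species, ln S = 1.94591, so J = 0.82695/1.94591 = 0.42497, i.e. 0.425 to 3 decimal places.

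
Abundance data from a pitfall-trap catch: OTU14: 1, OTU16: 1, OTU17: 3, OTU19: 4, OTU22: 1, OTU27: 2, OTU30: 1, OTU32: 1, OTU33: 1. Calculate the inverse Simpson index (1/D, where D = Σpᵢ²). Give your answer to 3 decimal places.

Total N = 1+1+3+4+1+2+1+1+1 = 15, so the proportions are 0.0666667, 0.0666667, 0.2, 0.2666667, 0.0666667, 0.1333333, 0.0666667, 0.0666667, 0.0666667 (working shown to 7 dp, full precision carried).
D = 0.0666667² + 0.0666667² + 0.2² + 0.2666667² + 0.0666667² + 0.1333333² + 0.0666667² + 0.0666667² + 0.0666667² = 0.0044444 + 0.0044444 + 0.0400000 + 0.0711111 + 0.0044444 + 0.0177778 + 0.0044444 + 0.0044444 + 0.0044444 = 0.1555556.
So 1/D = 6.42857, i.e. 6.429 to 3 decimal places.

6.429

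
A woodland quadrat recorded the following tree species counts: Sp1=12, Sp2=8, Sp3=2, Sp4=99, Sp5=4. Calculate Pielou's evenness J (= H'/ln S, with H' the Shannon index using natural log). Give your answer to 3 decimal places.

0.473

Total N = 12+8+2+99+4 = 125, so the proportions are 0.096, 0.064, 0.016, 0.792, 0.032 (working shown to 5 dp, full precision carried).
H' = −Σ pᵢ ln pᵢ = −((-0.22497) + (-0.17593) + (-0.06616) + (-0.18469) + (-0.11014)) = 0.76189.
With S = 5 species, ln S = 1.60944, so J = 0.76189/1.60944 = 0.47339, i.e. 0.473 to 3 decimal places.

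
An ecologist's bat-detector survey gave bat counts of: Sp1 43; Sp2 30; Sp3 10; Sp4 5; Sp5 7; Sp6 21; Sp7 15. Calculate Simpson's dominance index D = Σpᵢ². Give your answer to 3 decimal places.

0.209

Total N = 43+30+10+5+7+21+15 = 131, so the proportions are 0.32824, 0.22901, 0.07634, 0.03817, 0.05344, 0.16031, 0.1145 (working shown to 5 dp, full precision carried).
D = 0.32824² + 0.22901² + 0.07634² + 0.03817² + 0.05344² + 0.16031² + 0.1145² = 0.10774 + 0.05244 + 0.00583 + 0.00146 + 0.00286 + 0.02570 + 0.01311 = 0.20914.
To 3 decimal places, D = 0.209.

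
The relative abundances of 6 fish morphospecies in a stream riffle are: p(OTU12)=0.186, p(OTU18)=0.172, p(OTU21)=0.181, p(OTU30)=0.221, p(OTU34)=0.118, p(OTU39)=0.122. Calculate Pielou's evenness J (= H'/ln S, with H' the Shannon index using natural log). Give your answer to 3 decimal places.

0.986

H' = −Σ pᵢ ln pᵢ = −((-0.31285) + (-0.30276) + (-0.30938) + (-0.33362) + (-0.25217) + (-0.25666)) = 1.76744 (working shown to 5 dp, full precision carried).
With S = 6 species, ln S = 1.79176, so J = 1.76744/1.79176 = 0.98643, i.e. 0.986 to 3 decimal places.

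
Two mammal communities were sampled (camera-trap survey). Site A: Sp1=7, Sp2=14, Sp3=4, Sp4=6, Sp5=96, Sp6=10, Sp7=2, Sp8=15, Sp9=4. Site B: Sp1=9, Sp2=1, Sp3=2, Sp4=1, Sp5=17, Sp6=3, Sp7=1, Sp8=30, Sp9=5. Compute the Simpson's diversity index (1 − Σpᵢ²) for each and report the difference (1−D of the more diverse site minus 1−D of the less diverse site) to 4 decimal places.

Site A: N=158, proportions 0.0443038, 0.0886076, 0.0253165, 0.0379747, 0.6075949, 0.0632911, 0.0126582, 0.0949367, 0.0253165, giving 1−D = 0.6051114 (working shown to 7 dp, full precision carried).
Site B: N=69, proportions 0.1304348, 0.0144928, 0.0289855, 0.0144928, 0.2463768, 0.0434783, 0.0144928, 0.4347826, 0.0724638, giving 1−D = 0.7246377.
Difference = |0.6051114 − 0.7246377| = 0.1195263, i.e. 0.1195 to 4 decimal places.

0.1195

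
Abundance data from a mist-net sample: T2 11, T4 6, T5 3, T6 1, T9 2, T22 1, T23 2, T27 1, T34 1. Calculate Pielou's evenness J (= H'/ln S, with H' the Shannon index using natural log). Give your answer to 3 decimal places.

0.814

Total N = 11+6+3+1+2+1+2+1+1 = 28, so the proportions are 0.39286, 0.21429, 0.10714, 0.03571, 0.07143, 0.03571, 0.07143, 0.03571, 0.03571 (working shown to 5 dp, full precision carried).
H' = −Σ pᵢ ln pᵢ = −((-0.36705) + (-0.33010) + (-0.23931) + (-0.11901) + (-0.18850) + (-0.11901) + (-0.18850) + (-0.11901) + (-0.11901)) = 1.78950.
With S = 9 species, ln S = 2.19722, so J = 1.78950/2.19722 = 0.81443, i.e. 0.814 to 3 decimal places.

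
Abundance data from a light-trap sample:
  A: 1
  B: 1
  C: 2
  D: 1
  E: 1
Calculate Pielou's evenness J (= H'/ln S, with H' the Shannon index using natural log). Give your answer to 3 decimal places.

0.970

Total N = 1+1+2+1+1 = 6, so the proportions are 0.16667, 0.16667, 0.33333, 0.16667, 0.16667 (working shown to 5 dp, full precision carried).
H' = −Σ pᵢ ln pᵢ = −((-0.29863) + (-0.29863) + (-0.36620) + (-0.29863) + (-0.29863)) = 1.56071.
With S = 5 species, ln S = 1.60944, so J = 1.56071/1.60944 = 0.96972, i.e. 0.970 to 3 decimal places.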